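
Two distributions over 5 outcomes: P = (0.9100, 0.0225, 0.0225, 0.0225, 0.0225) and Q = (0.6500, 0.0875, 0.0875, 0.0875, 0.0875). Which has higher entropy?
Q

P is highly concentrated on one outcome (91%), making it nearly deterministic. Q spreads its mass more evenly (max 65%). The more spread-out distribution has higher entropy: H(P) ≈ 0.616 bits, H(Q) ≈ 1.634 bits.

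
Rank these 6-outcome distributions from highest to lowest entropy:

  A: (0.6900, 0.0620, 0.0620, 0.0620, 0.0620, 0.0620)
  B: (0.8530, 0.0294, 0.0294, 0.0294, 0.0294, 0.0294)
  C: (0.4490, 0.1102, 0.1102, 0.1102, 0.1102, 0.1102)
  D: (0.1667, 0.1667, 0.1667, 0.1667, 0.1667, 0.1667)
D > C > A > B

Key insight: Entropy is maximized by uniform distributions and minimized by concentrated distributions.

Entropies:
  H(A) = 1.6130 bits
  H(B) = 0.9436 bits
  H(C) = 2.2719 bits
  H(D) = 2.5850 bits

Ranking: D > C > A > B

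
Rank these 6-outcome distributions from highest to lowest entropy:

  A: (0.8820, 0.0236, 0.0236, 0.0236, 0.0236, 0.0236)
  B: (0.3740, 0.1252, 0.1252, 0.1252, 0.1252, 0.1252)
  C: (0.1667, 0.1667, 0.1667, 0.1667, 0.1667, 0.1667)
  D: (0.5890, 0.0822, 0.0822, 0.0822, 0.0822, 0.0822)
C > B > D > A

Key insight: Entropy is maximized by uniform distributions and minimized by concentrated distributions.

Entropies:
  H(A) = 0.7976 bits
  H(B) = 2.4072 bits
  H(C) = 2.5850 bits
  H(D) = 1.9313 bits

Ranking: C > B > D > A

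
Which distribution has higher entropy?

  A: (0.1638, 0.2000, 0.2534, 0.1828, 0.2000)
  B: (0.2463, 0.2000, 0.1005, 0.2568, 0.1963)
A

Both distributions are close to uniform, making this a harder comparison.

H(A) = 2.3063 bits
H(B) = 2.2602 bits

The distribution closer to uniform has higher entropy.
Answer: A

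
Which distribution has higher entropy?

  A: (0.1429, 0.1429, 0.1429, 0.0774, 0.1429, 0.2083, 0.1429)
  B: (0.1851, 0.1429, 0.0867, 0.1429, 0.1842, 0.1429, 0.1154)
B

Both distributions are close to uniform, making this a harder comparison.

H(A) = 2.7624 bits
H(B) = 2.7686 bits

The distribution closer to uniform has higher entropy.
Answer: B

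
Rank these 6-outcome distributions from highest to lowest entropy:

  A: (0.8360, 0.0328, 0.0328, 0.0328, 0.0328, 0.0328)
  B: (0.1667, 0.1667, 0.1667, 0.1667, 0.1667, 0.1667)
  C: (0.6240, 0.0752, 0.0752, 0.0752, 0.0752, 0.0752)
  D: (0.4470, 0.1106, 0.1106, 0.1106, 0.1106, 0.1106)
B > D > C > A

Key insight: Entropy is maximized by uniform distributions and minimized by concentrated distributions.

Entropies:
  H(A) = 1.0246 bits
  H(B) = 2.5850 bits
  H(C) = 1.8282 bits
  H(D) = 2.2759 bits

Ranking: B > D > C > A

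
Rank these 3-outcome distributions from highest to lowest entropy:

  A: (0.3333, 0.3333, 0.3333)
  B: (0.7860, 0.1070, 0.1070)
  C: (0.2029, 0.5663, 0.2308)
A > C > B

Key insight: Entropy is maximized by uniform distributions and minimized by concentrated distributions.

- Uniform distributions have maximum entropy log₂(3) = 1.5850 bits
- The more "peaked" or concentrated a distribution, the lower its entropy

Entropies:
  H(A) = 1.5850 bits
  H(B) = 0.9631 bits
  H(C) = 1.4196 bits

Ranking: A > C > B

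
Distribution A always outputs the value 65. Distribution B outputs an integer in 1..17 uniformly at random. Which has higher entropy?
B

A is deterministic, so H(A) = 0. B is uniform over 17 outcomes, so H(B) = log₂(17) = 4.087 bits. Any distribution with genuine randomness has higher entropy than a deterministic one.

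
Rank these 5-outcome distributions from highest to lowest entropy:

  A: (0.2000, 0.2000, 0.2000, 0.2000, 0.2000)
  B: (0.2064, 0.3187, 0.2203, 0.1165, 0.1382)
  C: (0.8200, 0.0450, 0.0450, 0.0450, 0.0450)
A > B > C

Key insight: Entropy is maximized by uniform distributions and minimized by concentrated distributions.

- Uniform distributions have maximum entropy log₂(5) = 2.3219 bits
- The more "peaked" or concentrated a distribution, the lower its entropy

Entropies:
  H(A) = 2.3219 bits
  H(B) = 2.2323 bits
  H(C) = 1.0401 bits

Ranking: A > B > C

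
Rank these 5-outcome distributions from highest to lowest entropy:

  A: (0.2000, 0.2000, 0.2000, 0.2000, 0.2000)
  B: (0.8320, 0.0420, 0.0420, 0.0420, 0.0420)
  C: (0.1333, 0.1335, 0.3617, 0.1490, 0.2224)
A > C > B

Key insight: Entropy is maximized by uniform distributions and minimized by concentrated distributions.

- Uniform distributions have maximum entropy log₂(5) = 2.3219 bits
- The more "peaked" or concentrated a distribution, the lower its entropy

Entropies:
  H(A) = 2.3219 bits
  H(B) = 0.9891 bits
  H(C) = 2.1977 bits

Ranking: A > C > B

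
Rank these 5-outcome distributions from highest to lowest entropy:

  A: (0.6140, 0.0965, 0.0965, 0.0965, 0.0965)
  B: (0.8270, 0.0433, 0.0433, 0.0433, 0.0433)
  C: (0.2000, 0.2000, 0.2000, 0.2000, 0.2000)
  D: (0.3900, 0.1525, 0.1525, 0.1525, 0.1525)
C > D > A > B

Key insight: Entropy is maximized by uniform distributions and minimized by concentrated distributions.

Entropies:
  H(A) = 1.7342 bits
  H(B) = 1.0105 bits
  H(C) = 2.3219 bits
  H(D) = 2.1848 bits

Ranking: C > D > A > B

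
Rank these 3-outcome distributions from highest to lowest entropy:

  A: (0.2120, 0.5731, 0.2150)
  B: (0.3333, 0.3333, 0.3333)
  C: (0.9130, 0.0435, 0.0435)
B > A > C

Key insight: Entropy is maximized by uniform distributions and minimized by concentrated distributions.

- Uniform distributions have maximum entropy log₂(3) = 1.5850 bits
- The more "peaked" or concentrated a distribution, the lower its entropy

Entropies:
  H(A) = 1.4114 bits
  H(B) = 1.5850 bits
  H(C) = 0.5134 bits

Ranking: B > A > C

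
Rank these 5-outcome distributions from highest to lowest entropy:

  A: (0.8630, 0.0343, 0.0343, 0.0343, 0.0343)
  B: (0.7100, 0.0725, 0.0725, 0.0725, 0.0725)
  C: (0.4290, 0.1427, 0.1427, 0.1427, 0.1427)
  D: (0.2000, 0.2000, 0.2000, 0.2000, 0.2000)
D > C > B > A

Key insight: Entropy is maximized by uniform distributions and minimized by concentrated distributions.

Entropies:
  H(A) = 0.8503 bits
  H(B) = 1.4487 bits
  H(C) = 2.1274 bits
  H(D) = 2.3219 bits

Ranking: D > C > B > A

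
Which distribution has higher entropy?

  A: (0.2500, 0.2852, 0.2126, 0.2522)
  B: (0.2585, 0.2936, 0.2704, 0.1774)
A

Both distributions are close to uniform, making this a harder comparison.

H(A) = 1.9923 bits
H(B) = 1.9765 bits

The distribution closer to uniform has higher entropy.
Answer: A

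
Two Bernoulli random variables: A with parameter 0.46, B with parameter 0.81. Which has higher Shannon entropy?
A

For binary distributions, entropy is maximized at p=0.5 and decreases as p moves toward 0 or 1.

H(A) = H(0.46) = 0.9954 bits
H(B) = H(0.81) = 0.7015 bits

Distribution A (p=0.46) is closer to uniform (p=0.5), so it has higher entropy.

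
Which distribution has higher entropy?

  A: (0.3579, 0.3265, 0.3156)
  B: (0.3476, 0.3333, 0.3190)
B

Both distributions are close to uniform, making this a harder comparison.

H(A) = 1.5829 bits
H(B) = 1.5841 bits

The distribution closer to uniform has higher entropy.
Answer: B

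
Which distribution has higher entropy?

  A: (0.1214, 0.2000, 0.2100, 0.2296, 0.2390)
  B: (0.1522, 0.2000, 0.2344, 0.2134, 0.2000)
B

Both distributions are close to uniform, making this a harder comparison.

H(A) = 2.2874 bits
H(B) = 2.3082 bits

The distribution closer to uniform has higher entropy.
Answer: B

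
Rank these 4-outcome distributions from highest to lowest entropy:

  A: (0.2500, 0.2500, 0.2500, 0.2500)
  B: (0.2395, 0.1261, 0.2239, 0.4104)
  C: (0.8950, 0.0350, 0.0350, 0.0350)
A > B > C

Key insight: Entropy is maximized by uniform distributions and minimized by concentrated distributions.

- Uniform distributions have maximum entropy log₂(4) = 2.0000 bits
- The more "peaked" or concentrated a distribution, the lower its entropy

Entropies:
  H(A) = 2.0000 bits
  H(B) = 1.8814 bits
  H(C) = 0.6511 bits

Ranking: A > B > C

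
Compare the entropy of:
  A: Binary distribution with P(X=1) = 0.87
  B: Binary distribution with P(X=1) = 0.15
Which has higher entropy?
B

For binary distributions, entropy is maximized at p=0.5 and decreases as p moves toward 0 or 1.

H(A) = H(0.87) = 0.5574 bits
H(B) = H(0.15) = 0.6098 bits

Distribution B (p=0.15) is closer to uniform (p=0.5), so it has higher entropy.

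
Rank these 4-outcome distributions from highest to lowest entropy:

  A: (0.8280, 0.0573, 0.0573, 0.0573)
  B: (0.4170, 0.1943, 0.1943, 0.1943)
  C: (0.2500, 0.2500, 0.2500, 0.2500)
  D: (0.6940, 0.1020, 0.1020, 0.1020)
C > B > D > A

Key insight: Entropy is maximized by uniform distributions and minimized by concentrated distributions.

Entropies:
  H(A) = 0.9349 bits
  H(B) = 1.9041 bits
  H(C) = 2.0000 bits
  H(D) = 1.3735 bits

Ranking: C > B > D > A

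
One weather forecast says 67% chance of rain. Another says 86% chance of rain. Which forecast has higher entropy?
67% forecast

Treat each forecast as a Bernoulli distribution. Binary entropy is maximized at p=0.5 and falls off symmetrically toward 0 or 1. The 67% forecast is closer to 50%, so it is more uncertain. H(67%) ≈ 0.915 bits, H(86%) ≈ 0.584 bits.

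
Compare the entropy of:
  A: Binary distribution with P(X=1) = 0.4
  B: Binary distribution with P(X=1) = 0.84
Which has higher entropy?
A

For binary distributions, entropy is maximized at p=0.5 and decreases as p moves toward 0 or 1.

H(A) = H(0.4) = 0.9710 bits
H(B) = H(0.84) = 0.6343 bits

Distribution A (p=0.4) is closer to uniform (p=0.5), so it has higher entropy.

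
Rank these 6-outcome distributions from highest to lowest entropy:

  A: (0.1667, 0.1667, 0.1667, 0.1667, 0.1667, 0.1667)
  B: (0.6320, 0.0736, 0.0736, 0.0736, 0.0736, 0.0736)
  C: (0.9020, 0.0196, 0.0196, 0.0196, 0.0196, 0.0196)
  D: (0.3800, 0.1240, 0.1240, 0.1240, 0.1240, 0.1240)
A > D > B > C

Key insight: Entropy is maximized by uniform distributions and minimized by concentrated distributions.

Entropies:
  H(A) = 2.5850 bits
  H(B) = 1.8036 bits
  H(C) = 0.6902 bits
  H(D) = 2.3976 bits

Ranking: A > D > B > C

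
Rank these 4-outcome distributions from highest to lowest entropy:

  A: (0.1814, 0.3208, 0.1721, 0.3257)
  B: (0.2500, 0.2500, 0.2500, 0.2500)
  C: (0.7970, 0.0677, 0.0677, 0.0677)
B > A > C

Key insight: Entropy is maximized by uniform distributions and minimized by concentrated distributions.

- Uniform distributions have maximum entropy log₂(4) = 2.0000 bits
- The more "peaked" or concentrated a distribution, the lower its entropy

Entropies:
  H(A) = 1.9370 bits
  H(B) = 2.0000 bits
  H(C) = 1.0496 bits

Ranking: B > A > C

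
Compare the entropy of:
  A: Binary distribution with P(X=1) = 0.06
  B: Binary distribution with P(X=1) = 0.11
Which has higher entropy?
B

For binary distributions, entropy is maximized at p=0.5 and decreases as p moves toward 0 or 1.

H(A) = H(0.06) = 0.3274 bits
H(B) = H(0.11) = 0.4999 bits

Distribution B (p=0.11) is closer to uniform (p=0.5), so it has higher entropy.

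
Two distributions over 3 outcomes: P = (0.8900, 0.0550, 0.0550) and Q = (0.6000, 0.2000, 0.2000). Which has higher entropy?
Q

P is highly concentrated on one outcome (89%), making it nearly deterministic. Q spreads its mass more evenly (max 60%). The more spread-out distribution has higher entropy: H(P) ≈ 0.610 bits, H(Q) ≈ 1.371 bits.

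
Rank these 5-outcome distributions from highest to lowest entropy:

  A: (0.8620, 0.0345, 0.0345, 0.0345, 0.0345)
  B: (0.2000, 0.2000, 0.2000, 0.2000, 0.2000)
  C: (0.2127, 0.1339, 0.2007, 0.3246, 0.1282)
B > C > A

Key insight: Entropy is maximized by uniform distributions and minimized by concentrated distributions.

- Uniform distributions have maximum entropy log₂(5) = 2.3219 bits
- The more "peaked" or concentrated a distribution, the lower its entropy

Entropies:
  H(A) = 0.8550 bits
  H(B) = 2.3219 bits
  H(C) = 2.2351 bits

Ranking: B > C > A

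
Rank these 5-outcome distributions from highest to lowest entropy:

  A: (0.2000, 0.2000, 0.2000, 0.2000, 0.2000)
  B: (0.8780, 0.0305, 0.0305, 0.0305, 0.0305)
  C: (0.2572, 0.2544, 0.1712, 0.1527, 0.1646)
A > C > B

Key insight: Entropy is maximized by uniform distributions and minimized by concentrated distributions.

- Uniform distributions have maximum entropy log₂(5) = 2.3219 bits
- The more "peaked" or concentrated a distribution, the lower its entropy

Entropies:
  H(A) = 2.3219 bits
  H(B) = 0.7791 bits
  H(C) = 2.2846 bits

Ranking: A > C > B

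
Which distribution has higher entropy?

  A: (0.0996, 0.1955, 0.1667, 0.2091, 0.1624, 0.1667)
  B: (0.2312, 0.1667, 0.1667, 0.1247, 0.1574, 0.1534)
B

Both distributions are close to uniform, making this a harder comparison.

H(A) = 2.5514 bits
H(B) = 2.5594 bits

The distribution closer to uniform has higher entropy.
Answer: B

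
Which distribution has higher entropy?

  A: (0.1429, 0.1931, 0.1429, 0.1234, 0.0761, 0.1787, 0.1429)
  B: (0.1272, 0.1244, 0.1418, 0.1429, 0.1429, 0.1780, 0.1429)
B

Both distributions are close to uniform, making this a harder comparison.

H(A) = 2.7608 bits
H(B) = 2.7985 bits

The distribution closer to uniform has higher entropy.
Answer: B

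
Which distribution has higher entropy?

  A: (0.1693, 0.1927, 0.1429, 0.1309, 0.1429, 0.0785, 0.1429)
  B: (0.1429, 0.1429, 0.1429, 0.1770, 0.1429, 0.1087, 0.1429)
B

Both distributions are close to uniform, making this a harder comparison.

H(A) = 2.7669 bits
H(B) = 2.7954 bits

The distribution closer to uniform has higher entropy.
Answer: B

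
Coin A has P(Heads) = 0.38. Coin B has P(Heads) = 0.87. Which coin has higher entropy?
A

For binary distributions, entropy is maximized at p=0.5 and decreases as p moves toward 0 or 1.

H(A) = H(0.38) = 0.9580 bits
H(B) = H(0.87) = 0.5574 bits

Distribution A (p=0.38) is closer to uniform (p=0.5), so it has higher entropy.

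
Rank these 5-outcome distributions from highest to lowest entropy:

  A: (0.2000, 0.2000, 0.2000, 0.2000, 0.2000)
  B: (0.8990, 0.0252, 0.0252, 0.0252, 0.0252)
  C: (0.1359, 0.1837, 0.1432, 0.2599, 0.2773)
A > C > B

Key insight: Entropy is maximized by uniform distributions and minimized by concentrated distributions.

- Uniform distributions have maximum entropy log₂(5) = 2.3219 bits
- The more "peaked" or concentrated a distribution, the lower its entropy

Entropies:
  H(A) = 2.3219 bits
  H(B) = 0.6742 bits
  H(C) = 2.2603 bits

Ranking: A > C > B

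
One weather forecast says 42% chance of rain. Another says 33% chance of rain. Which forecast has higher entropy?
42% forecast

Treat each forecast as a Bernoulli distribution. Binary entropy is maximized at p=0.5 and falls off symmetrically toward 0 or 1. The 42% forecast is closer to 50%, so it is more uncertain. H(42%) ≈ 0.981 bits, H(33%) ≈ 0.915 bits.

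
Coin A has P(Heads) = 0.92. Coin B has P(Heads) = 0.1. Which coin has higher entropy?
B

For binary distributions, entropy is maximized at p=0.5 and decreases as p moves toward 0 or 1.

H(A) = H(0.92) = 0.4022 bits
H(B) = H(0.1) = 0.4690 bits

Distribution B (p=0.1) is closer to uniform (p=0.5), so it has higher entropy.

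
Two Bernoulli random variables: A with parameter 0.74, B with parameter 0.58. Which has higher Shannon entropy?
B

For binary distributions, entropy is maximized at p=0.5 and decreases as p moves toward 0 or 1.

H(A) = H(0.74) = 0.8267 bits
H(B) = H(0.58) = 0.9815 bits

Distribution B (p=0.58) is closer to uniform (p=0.5), so it has higher entropy.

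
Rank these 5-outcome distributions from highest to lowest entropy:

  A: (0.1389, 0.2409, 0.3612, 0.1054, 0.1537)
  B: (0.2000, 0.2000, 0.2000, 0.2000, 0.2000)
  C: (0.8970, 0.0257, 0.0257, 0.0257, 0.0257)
B > A > C

Key insight: Entropy is maximized by uniform distributions and minimized by concentrated distributions.

- Uniform distributions have maximum entropy log₂(5) = 2.3219 bits
- The more "peaked" or concentrated a distribution, the lower its entropy

Entropies:
  H(A) = 2.1782 bits
  H(B) = 2.3219 bits
  H(C) = 0.6844 bits

Ranking: B > A > C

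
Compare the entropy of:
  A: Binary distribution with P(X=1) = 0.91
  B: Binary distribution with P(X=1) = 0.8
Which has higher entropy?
B

For binary distributions, entropy is maximized at p=0.5 and decreases as p moves toward 0 or 1.

H(A) = H(0.91) = 0.4365 bits
H(B) = H(0.8) = 0.7219 bits

Distribution B (p=0.8) is closer to uniform (p=0.5), so it has higher entropy.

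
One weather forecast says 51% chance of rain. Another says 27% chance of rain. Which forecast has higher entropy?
51% forecast

Treat each forecast as a Bernoulli distribution. Binary entropy is maximized at p=0.5 and falls off symmetrically toward 0 or 1. The 51% forecast is closer to 50%, so it is more uncertain. H(51%) ≈ 1.000 bits, H(27%) ≈ 0.841 bits.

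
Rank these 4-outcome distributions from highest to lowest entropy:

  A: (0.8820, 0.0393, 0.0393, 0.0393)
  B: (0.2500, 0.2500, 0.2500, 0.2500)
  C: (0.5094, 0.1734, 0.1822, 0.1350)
B > C > A

Key insight: Entropy is maximized by uniform distributions and minimized by concentrated distributions.

- Uniform distributions have maximum entropy log₂(4) = 2.0000 bits
- The more "peaked" or concentrated a distribution, the lower its entropy

Entropies:
  H(A) = 0.7106 bits
  H(B) = 2.0000 bits
  H(C) = 1.7716 bits

Ranking: B > C > A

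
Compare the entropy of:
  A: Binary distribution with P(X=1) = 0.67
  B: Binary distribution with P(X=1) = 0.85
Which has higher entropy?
A

For binary distributions, entropy is maximized at p=0.5 and decreases as p moves toward 0 or 1.

H(A) = H(0.67) = 0.9149 bits
H(B) = H(0.85) = 0.6098 bits

Distribution A (p=0.67) is closer to uniform (p=0.5), so it has higher entropy.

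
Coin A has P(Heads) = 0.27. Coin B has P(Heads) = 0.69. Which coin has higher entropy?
B

For binary distributions, entropy is maximized at p=0.5 and decreases as p moves toward 0 or 1.

H(A) = H(0.27) = 0.8415 bits
H(B) = H(0.69) = 0.8932 bits

Distribution B (p=0.69) is closer to uniform (p=0.5), so it has higher entropy.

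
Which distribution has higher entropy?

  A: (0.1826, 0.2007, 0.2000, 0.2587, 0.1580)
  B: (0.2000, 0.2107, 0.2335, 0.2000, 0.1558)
B

Both distributions are close to uniform, making this a harder comparison.

H(A) = 2.3026 bits
H(B) = 2.3101 bits

The distribution closer to uniform has higher entropy.
Answer: B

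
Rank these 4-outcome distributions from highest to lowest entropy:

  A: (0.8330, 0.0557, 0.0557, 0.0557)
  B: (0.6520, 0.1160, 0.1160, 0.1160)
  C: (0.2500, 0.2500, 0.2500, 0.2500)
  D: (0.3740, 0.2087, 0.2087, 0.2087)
C > D > B > A

Key insight: Entropy is maximized by uniform distributions and minimized by concentrated distributions.

Entropies:
  H(A) = 0.9155 bits
  H(B) = 1.4838 bits
  H(C) = 2.0000 bits
  H(D) = 1.9459 bits

Ranking: C > D > B > A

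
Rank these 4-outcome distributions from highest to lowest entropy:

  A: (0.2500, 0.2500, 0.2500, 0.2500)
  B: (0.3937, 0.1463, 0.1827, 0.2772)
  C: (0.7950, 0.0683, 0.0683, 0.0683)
A > B > C

Key insight: Entropy is maximized by uniform distributions and minimized by concentrated distributions.

- Uniform distributions have maximum entropy log₂(4) = 2.0000 bits
- The more "peaked" or concentrated a distribution, the lower its entropy

Entropies:
  H(A) = 2.0000 bits
  H(B) = 1.8964 bits
  H(C) = 1.0567 bits

Ranking: A > B > C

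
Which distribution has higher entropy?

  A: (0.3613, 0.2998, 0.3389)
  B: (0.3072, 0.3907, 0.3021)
A

Both distributions are close to uniform, making this a harder comparison.

H(A) = 1.5807 bits
H(B) = 1.5745 bits

The distribution closer to uniform has higher entropy.
Answer: A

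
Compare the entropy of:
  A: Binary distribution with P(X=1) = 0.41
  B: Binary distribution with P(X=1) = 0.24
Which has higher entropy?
A

For binary distributions, entropy is maximized at p=0.5 and decreases as p moves toward 0 or 1.

H(A) = H(0.41) = 0.9765 bits
H(B) = H(0.24) = 0.7950 bits

Distribution A (p=0.41) is closer to uniform (p=0.5), so it has higher entropy.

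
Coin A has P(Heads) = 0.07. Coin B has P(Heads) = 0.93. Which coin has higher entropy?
Equal

For binary distributions, entropy is maximized at p=0.5 and decreases as p moves toward 0 or 1.

H(A) = H(0.07) = 0.3659 bits
H(B) = H(0.93) = 0.3659 bits

Both distributions are equally far from uniform (|0.07-0.5| = |0.93-0.5|), so they have the same entropy.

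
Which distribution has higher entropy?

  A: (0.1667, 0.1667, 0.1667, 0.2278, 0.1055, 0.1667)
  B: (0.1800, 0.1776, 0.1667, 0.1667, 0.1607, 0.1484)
B

Both distributions are close to uniform, making this a harder comparison.

H(A) = 2.5519 bits
H(B) = 2.5821 bits

The distribution closer to uniform has higher entropy.
Answer: B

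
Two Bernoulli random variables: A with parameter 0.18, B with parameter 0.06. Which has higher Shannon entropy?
A

For binary distributions, entropy is maximized at p=0.5 and decreases as p moves toward 0 or 1.

H(A) = H(0.18) = 0.6801 bits
H(B) = H(0.06) = 0.3274 bits

Distribution A (p=0.18) is closer to uniform (p=0.5), so it has higher entropy.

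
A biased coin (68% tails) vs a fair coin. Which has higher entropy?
Fair coin

The fair coin is uniform (p=0.5), maximizing binary entropy at 1 bit. The biased coin has H(0.68) ≈ 0.904 bits — its outcome is more predictable, so its entropy is lower.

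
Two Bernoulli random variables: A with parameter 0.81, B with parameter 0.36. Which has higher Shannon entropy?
B

For binary distributions, entropy is maximized at p=0.5 and decreases as p moves toward 0 or 1.

H(A) = H(0.81) = 0.7015 bits
H(B) = H(0.36) = 0.9427 bits

Distribution B (p=0.36) is closer to uniform (p=0.5), so it has higher entropy.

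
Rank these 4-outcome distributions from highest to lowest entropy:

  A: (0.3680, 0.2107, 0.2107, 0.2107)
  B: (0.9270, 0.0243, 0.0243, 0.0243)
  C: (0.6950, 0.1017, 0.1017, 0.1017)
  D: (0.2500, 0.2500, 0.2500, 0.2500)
D > A > C > B

Key insight: Entropy is maximized by uniform distributions and minimized by concentrated distributions.

Entropies:
  H(A) = 1.9508 bits
  H(B) = 0.4927 bits
  H(C) = 1.3707 bits
  H(D) = 2.0000 bits

Ranking: D > A > C > B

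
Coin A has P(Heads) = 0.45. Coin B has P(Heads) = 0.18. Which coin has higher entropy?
A

For binary distributions, entropy is maximized at p=0.5 and decreases as p moves toward 0 or 1.

H(A) = H(0.45) = 0.9928 bits
H(B) = H(0.18) = 0.6801 bits

Distribution A (p=0.45) is closer to uniform (p=0.5), so it has higher entropy.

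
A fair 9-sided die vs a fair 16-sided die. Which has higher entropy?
16-sided die

Both are uniform distributions; for uniform over n outcomes, H = log₂(n). H(9-sided) = log₂(9) = 3.170 bits and H(16-sided) = log₂(16) = 4.000 bits. More outcomes in a uniform distribution means higher entropy.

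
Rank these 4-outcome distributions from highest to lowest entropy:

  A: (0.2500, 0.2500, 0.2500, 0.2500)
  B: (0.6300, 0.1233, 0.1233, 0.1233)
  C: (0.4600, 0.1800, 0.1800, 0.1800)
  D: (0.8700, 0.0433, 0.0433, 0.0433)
A > C > B > D

Key insight: Entropy is maximized by uniform distributions and minimized by concentrated distributions.

Entropies:
  H(A) = 2.0000 bits
  H(B) = 1.5371 bits
  H(C) = 1.8513 bits
  H(D) = 0.7635 bits

Ranking: A > C > B > D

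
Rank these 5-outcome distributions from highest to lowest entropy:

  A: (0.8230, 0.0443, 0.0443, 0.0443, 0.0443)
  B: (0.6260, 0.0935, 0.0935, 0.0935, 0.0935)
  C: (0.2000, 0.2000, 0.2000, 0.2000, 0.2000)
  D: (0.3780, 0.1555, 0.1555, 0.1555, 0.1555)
C > D > B > A

Key insight: Entropy is maximized by uniform distributions and minimized by concentrated distributions.

Entropies:
  H(A) = 1.0275 bits
  H(B) = 1.7017 bits
  H(C) = 2.3219 bits
  H(D) = 2.2006 bits

Ranking: C > D > B > A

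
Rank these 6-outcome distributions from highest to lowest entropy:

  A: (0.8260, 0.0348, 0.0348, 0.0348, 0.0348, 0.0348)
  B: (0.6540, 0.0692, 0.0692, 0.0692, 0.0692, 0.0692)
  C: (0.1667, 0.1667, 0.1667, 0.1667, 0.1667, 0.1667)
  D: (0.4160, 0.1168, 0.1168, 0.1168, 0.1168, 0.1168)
C > D > B > A

Key insight: Entropy is maximized by uniform distributions and minimized by concentrated distributions.

Entropies:
  H(A) = 1.0708 bits
  H(B) = 1.7338 bits
  H(C) = 2.5850 bits
  H(D) = 2.3355 bits

Ranking: C > D > B > A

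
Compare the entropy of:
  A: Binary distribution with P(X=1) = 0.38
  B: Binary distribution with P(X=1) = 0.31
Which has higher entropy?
A

For binary distributions, entropy is maximized at p=0.5 and decreases as p moves toward 0 or 1.

H(A) = H(0.38) = 0.9580 bits
H(B) = H(0.31) = 0.8932 bits

Distribution A (p=0.38) is closer to uniform (p=0.5), so it has higher entropy.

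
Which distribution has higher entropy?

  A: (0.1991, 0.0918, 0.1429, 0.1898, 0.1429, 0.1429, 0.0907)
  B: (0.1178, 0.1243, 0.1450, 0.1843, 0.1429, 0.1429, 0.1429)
B

Both distributions are close to uniform, making this a harder comparison.

H(A) = 2.7522 bits
H(B) = 2.7942 bits

The distribution closer to uniform has higher entropy.
Answer: B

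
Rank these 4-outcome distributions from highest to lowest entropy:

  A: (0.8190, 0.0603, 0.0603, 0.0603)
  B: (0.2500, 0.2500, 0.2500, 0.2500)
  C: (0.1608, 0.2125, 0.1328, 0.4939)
B > C > A

Key insight: Entropy is maximized by uniform distributions and minimized by concentrated distributions.

- Uniform distributions have maximum entropy log₂(4) = 2.0000 bits
- The more "peaked" or concentrated a distribution, the lower its entropy

Entropies:
  H(A) = 0.9691 bits
  H(B) = 2.0000 bits
  H(C) = 1.7883 bits

Ranking: B > C > A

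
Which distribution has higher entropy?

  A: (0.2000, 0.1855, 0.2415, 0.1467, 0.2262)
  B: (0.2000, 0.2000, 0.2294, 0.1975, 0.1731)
B

Both distributions are close to uniform, making this a harder comparison.

H(A) = 2.3016 bits
H(B) = 2.3162 bits

The distribution closer to uniform has higher entropy.
Answer: B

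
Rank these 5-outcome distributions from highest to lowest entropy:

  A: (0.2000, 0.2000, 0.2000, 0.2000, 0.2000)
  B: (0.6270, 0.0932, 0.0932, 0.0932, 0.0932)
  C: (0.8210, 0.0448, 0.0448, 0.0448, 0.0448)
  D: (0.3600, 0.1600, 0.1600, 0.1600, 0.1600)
A > D > B > C

Key insight: Entropy is maximized by uniform distributions and minimized by concentrated distributions.

Entropies:
  H(A) = 2.3219 bits
  H(B) = 1.6989 bits
  H(C) = 1.0359 bits
  H(D) = 2.2227 bits

Ranking: A > D > B > C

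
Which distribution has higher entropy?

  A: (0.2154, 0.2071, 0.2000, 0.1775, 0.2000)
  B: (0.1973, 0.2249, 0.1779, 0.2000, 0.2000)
A

Both distributions are close to uniform, making this a harder comparison.

H(A) = 2.3190 bits
H(B) = 2.3179 bits

The distribution closer to uniform has higher entropy.
Answer: A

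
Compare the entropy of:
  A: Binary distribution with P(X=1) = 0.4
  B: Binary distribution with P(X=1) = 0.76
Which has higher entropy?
A

For binary distributions, entropy is maximized at p=0.5 and decreases as p moves toward 0 or 1.

H(A) = H(0.4) = 0.9710 bits
H(B) = H(0.76) = 0.7950 bits

Distribution A (p=0.4) is closer to uniform (p=0.5), so it has higher entropy.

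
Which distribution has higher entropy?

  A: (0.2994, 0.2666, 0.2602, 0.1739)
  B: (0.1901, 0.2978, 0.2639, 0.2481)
B

Both distributions are close to uniform, making this a harder comparison.

H(A) = 1.9736 bits
H(B) = 1.9819 bits

The distribution closer to uniform has higher entropy.
Answer: B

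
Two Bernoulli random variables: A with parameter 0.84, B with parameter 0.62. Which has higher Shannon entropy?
B

For binary distributions, entropy is maximized at p=0.5 and decreases as p moves toward 0 or 1.

H(A) = H(0.84) = 0.6343 bits
H(B) = H(0.62) = 0.9580 bits

Distribution B (p=0.62) is closer to uniform (p=0.5), so it has higher entropy.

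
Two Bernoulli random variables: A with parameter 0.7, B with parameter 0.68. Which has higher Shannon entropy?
B

For binary distributions, entropy is maximized at p=0.5 and decreases as p moves toward 0 or 1.

H(A) = H(0.7) = 0.8813 bits
H(B) = H(0.68) = 0.9044 bits

Distribution B (p=0.68) is closer to uniform (p=0.5), so it has higher entropy.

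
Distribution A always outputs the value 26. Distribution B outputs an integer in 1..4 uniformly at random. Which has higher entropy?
B

A is deterministic, so H(A) = 0. B is uniform over 4 outcomes, so H(B) = log₂(4) = 2.000 bits. Any distribution with genuine randomness has higher entropy than a deterministic one.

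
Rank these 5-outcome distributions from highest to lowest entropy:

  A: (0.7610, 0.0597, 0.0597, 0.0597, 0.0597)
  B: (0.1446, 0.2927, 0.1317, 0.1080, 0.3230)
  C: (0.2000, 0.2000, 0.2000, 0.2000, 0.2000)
C > B > A

Key insight: Entropy is maximized by uniform distributions and minimized by concentrated distributions.

- Uniform distributions have maximum entropy log₂(5) = 2.3219 bits
- The more "peaked" or concentrated a distribution, the lower its entropy

Entropies:
  H(A) = 1.2714 bits
  H(B) = 2.1808 bits
  H(C) = 2.3219 bits

Ranking: C > B > A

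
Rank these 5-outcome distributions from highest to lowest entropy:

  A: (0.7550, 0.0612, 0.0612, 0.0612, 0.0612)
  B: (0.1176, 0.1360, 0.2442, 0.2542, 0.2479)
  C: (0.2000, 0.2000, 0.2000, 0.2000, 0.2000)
C > B > A

Key insight: Entropy is maximized by uniform distributions and minimized by concentrated distributions.

- Uniform distributions have maximum entropy log₂(5) = 2.3219 bits
- The more "peaked" or concentrated a distribution, the lower its entropy

Entropies:
  H(A) = 1.2933 bits
  H(B) = 2.2525 bits
  H(C) = 2.3219 bits

Ranking: C > B > A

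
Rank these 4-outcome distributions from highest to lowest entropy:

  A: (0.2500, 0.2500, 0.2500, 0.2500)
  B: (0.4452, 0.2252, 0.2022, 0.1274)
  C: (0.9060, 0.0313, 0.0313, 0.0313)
A > B > C

Key insight: Entropy is maximized by uniform distributions and minimized by concentrated distributions.

- Uniform distributions have maximum entropy log₂(4) = 2.0000 bits
- The more "peaked" or concentrated a distribution, the lower its entropy

Entropies:
  H(A) = 2.0000 bits
  H(B) = 1.8491 bits
  H(C) = 0.5987 bits

Ranking: A > B > C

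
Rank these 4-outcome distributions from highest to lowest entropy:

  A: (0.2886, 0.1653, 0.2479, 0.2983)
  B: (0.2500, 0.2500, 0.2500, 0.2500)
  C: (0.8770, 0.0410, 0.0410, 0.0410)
B > A > C

Key insight: Entropy is maximized by uniform distributions and minimized by concentrated distributions.

- Uniform distributions have maximum entropy log₂(4) = 2.0000 bits
- The more "peaked" or concentrated a distribution, the lower its entropy

Entropies:
  H(A) = 1.9660 bits
  H(B) = 2.0000 bits
  H(C) = 0.7329 bits

Ranking: B > A > C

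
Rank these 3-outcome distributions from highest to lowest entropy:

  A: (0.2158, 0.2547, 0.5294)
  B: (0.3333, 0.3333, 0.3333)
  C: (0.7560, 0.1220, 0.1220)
B > A > C

Key insight: Entropy is maximized by uniform distributions and minimized by concentrated distributions.

- Uniform distributions have maximum entropy log₂(3) = 1.5850 bits
- The more "peaked" or concentrated a distribution, the lower its entropy

Entropies:
  H(A) = 1.4657 bits
  H(B) = 1.5850 bits
  H(C) = 1.0456 bits

Ranking: B > A > C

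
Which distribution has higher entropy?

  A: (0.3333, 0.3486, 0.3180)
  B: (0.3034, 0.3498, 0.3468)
A

Both distributions are close to uniform, making this a harder comparison.

H(A) = 1.5839 bits
H(B) = 1.5820 bits

The distribution closer to uniform has higher entropy.
Answer: A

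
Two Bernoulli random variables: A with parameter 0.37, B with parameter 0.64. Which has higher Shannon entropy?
A

For binary distributions, entropy is maximized at p=0.5 and decreases as p moves toward 0 or 1.

H(A) = H(0.37) = 0.9507 bits
H(B) = H(0.64) = 0.9427 bits

Distribution A (p=0.37) is closer to uniform (p=0.5), so it has higher entropy.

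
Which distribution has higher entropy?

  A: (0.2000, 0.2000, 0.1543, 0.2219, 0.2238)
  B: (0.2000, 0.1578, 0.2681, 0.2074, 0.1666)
A

Both distributions are close to uniform, making this a harder comparison.

H(A) = 2.3101 bits
H(B) = 2.2954 bits

The distribution closer to uniform has higher entropy.
Answer: A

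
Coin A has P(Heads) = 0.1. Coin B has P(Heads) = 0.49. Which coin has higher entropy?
B

For binary distributions, entropy is maximized at p=0.5 and decreases as p moves toward 0 or 1.

H(A) = H(0.1) = 0.4690 bits
H(B) = H(0.49) = 0.9997 bits

Distribution B (p=0.49) is closer to uniform (p=0.5), so it has higher entropy.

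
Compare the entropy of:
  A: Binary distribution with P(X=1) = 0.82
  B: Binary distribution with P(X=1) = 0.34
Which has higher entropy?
B

For binary distributions, entropy is maximized at p=0.5 and decreases as p moves toward 0 or 1.

H(A) = H(0.82) = 0.6801 bits
H(B) = H(0.34) = 0.9248 bits

Distribution B (p=0.34) is closer to uniform (p=0.5), so it has higher entropy.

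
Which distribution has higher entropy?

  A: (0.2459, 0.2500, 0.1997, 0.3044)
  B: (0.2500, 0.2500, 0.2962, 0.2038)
B

Both distributions are close to uniform, making this a harder comparison.

H(A) = 1.9841 bits
H(B) = 1.9876 bits

The distribution closer to uniform has higher entropy.
Answer: B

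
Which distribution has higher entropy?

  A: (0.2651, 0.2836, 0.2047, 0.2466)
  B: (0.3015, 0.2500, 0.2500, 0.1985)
A

Both distributions are close to uniform, making this a harder comparison.

H(A) = 1.9899 bits
H(B) = 1.9846 bits

The distribution closer to uniform has higher entropy.
Answer: A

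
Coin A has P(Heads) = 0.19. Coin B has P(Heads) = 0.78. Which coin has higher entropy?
B

For binary distributions, entropy is maximized at p=0.5 and decreases as p moves toward 0 or 1.

H(A) = H(0.19) = 0.7015 bits
H(B) = H(0.78) = 0.7602 bits

Distribution B (p=0.78) is closer to uniform (p=0.5), so it has higher entropy.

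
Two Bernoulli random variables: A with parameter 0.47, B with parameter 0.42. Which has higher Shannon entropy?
A

For binary distributions, entropy is maximized at p=0.5 and decreases as p moves toward 0 or 1.

H(A) = H(0.47) = 0.9974 bits
H(B) = H(0.42) = 0.9815 bits

Distribution A (p=0.47) is closer to uniform (p=0.5), so it has higher entropy.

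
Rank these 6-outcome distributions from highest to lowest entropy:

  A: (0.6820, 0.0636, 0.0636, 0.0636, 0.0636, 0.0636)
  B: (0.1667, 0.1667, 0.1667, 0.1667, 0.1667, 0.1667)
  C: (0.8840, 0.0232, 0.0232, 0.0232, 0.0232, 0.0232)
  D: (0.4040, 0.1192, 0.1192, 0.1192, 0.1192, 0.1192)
B > D > A > C

Key insight: Entropy is maximized by uniform distributions and minimized by concentrated distributions.

Entropies:
  H(A) = 1.6406 bits
  H(B) = 2.5850 bits
  H(C) = 0.7871 bits
  H(D) = 2.3571 bits

Ranking: B > D > A > C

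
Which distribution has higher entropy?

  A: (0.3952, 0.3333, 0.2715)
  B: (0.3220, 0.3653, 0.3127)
B

Both distributions are close to uniform, making this a harder comparison.

H(A) = 1.5683 bits
H(B) = 1.5816 bits

The distribution closer to uniform has higher entropy.
Answer: B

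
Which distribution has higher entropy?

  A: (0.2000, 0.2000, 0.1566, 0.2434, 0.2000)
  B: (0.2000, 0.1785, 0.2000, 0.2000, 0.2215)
B

Both distributions are close to uniform, making this a harder comparison.

H(A) = 2.3082 bits
H(B) = 2.3186 bits

The distribution closer to uniform has higher entropy.
Answer: B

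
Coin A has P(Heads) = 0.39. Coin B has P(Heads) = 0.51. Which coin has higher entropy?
B

For binary distributions, entropy is maximized at p=0.5 and decreases as p moves toward 0 or 1.

H(A) = H(0.39) = 0.9648 bits
H(B) = H(0.51) = 0.9997 bits

Distribution B (p=0.51) is closer to uniform (p=0.5), so it has higher entropy.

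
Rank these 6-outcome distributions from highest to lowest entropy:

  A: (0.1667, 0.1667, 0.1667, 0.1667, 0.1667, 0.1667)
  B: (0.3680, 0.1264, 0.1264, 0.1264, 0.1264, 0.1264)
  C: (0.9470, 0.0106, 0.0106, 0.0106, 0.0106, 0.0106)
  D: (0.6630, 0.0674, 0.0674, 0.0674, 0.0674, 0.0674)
A > B > D > C

Key insight: Entropy is maximized by uniform distributions and minimized by concentrated distributions.

Entropies:
  H(A) = 2.5850 bits
  H(B) = 2.4166 bits
  H(C) = 0.4221 bits
  H(D) = 1.7044 bits

Ranking: A > B > D > C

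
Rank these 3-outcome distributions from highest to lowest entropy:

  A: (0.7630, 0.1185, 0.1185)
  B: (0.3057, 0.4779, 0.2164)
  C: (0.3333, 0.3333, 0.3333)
C > B > A

Key insight: Entropy is maximized by uniform distributions and minimized by concentrated distributions.

- Uniform distributions have maximum entropy log₂(3) = 1.5850 bits
- The more "peaked" or concentrated a distribution, the lower its entropy

Entropies:
  H(A) = 1.0270 bits
  H(B) = 1.5096 bits
  H(C) = 1.5850 bits

Ranking: C > B > A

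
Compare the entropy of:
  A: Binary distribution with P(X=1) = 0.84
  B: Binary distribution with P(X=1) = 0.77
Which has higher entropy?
B

For binary distributions, entropy is maximized at p=0.5 and decreases as p moves toward 0 or 1.

H(A) = H(0.84) = 0.6343 bits
H(B) = H(0.77) = 0.7780 bits

Distribution B (p=0.77) is closer to uniform (p=0.5), so it has higher entropy.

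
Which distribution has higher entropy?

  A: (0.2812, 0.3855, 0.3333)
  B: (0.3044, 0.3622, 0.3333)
B

Both distributions are close to uniform, making this a harder comparison.

H(A) = 1.5732 bits
H(B) = 1.5813 bits

The distribution closer to uniform has higher entropy.
Answer: B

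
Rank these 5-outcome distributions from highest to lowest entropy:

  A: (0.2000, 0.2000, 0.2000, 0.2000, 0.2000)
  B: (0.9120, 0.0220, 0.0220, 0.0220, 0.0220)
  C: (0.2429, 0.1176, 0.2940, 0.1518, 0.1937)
A > C > B

Key insight: Entropy is maximized by uniform distributions and minimized by concentrated distributions.

- Uniform distributions have maximum entropy log₂(5) = 2.3219 bits
- The more "peaked" or concentrated a distribution, the lower its entropy

Entropies:
  H(A) = 2.3219 bits
  H(B) = 0.6058 bits
  H(C) = 2.2499 bits

Ranking: A > C > B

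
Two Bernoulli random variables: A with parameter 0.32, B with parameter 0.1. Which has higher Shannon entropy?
A

For binary distributions, entropy is maximized at p=0.5 and decreases as p moves toward 0 or 1.

H(A) = H(0.32) = 0.9044 bits
H(B) = H(0.1) = 0.4690 bits

Distribution A (p=0.32) is closer to uniform (p=0.5), so it has higher entropy.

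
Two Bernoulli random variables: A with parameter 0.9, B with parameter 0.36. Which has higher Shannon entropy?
B

For binary distributions, entropy is maximized at p=0.5 and decreases as p moves toward 0 or 1.

H(A) = H(0.9) = 0.4690 bits
H(B) = H(0.36) = 0.9427 bits

Distribution B (p=0.36) is closer to uniform (p=0.5), so it has higher entropy.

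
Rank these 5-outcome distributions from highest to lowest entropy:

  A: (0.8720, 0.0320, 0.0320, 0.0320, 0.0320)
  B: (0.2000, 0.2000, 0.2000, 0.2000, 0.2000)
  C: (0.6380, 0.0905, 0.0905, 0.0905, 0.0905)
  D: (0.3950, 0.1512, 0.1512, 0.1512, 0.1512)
B > D > C > A

Key insight: Entropy is maximized by uniform distributions and minimized by concentrated distributions.

Entropies:
  H(A) = 0.8079 bits
  H(B) = 2.3219 bits
  H(C) = 1.6683 bits
  H(D) = 2.1780 bits

Ranking: B > D > C > A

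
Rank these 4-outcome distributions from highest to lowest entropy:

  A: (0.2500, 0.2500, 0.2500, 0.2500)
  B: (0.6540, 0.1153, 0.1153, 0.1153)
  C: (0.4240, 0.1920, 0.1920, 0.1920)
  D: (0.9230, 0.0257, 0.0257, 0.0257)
A > C > B > D

Key insight: Entropy is maximized by uniform distributions and minimized by concentrated distributions.

Entropies:
  H(A) = 2.0000 bits
  H(B) = 1.4788 bits
  H(C) = 1.8962 bits
  H(D) = 0.5136 bits

Ranking: A > C > B > D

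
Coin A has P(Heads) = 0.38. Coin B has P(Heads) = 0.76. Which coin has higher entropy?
A

For binary distributions, entropy is maximized at p=0.5 and decreases as p moves toward 0 or 1.

H(A) = H(0.38) = 0.9580 bits
H(B) = H(0.76) = 0.7950 bits

Distribution A (p=0.38) is closer to uniform (p=0.5), so it has higher entropy.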